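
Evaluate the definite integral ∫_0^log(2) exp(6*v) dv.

Let u = exp(v), so du = exp(v) dv. When v = 0, u = 1; when v = log(2), u = 2.
The integral becomes ∫ u**5 du from 1 to 2, with antiderivative u**6/6.
Back in v: F(v) = exp(6*v)/6.
Then F(log(2)) - F(0) = (32/3) - (1/6) = 21/2.

21/2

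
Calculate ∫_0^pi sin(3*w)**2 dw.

pi/2

Use the identity sin^2(3*w) = (1 - cos(6*w))/2.
An antiderivative is F(w) = w/2 - sin(6*w)/12.
Then F(pi) - F(0) = (pi/2) - (0) = pi/2.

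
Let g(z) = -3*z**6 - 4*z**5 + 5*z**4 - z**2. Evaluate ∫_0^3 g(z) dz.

-8325/7

By the power rule, an antiderivative is F(z) = -3*z**7/7 - 2*z**6/3 + z**5 - z**3/3.
Then F(3) - F(0) = (-8325/7) - (0) = -8325/7.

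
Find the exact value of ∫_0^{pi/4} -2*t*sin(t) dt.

Integrate by parts once (u = t, dv = -2*sin(t) dt).
An antiderivative is F(t) = 2*t*cos(t) - 2*sin(t).
Then F(pi/4) - F(0) = (sqrt(2)*(-4 + pi)/4) - (0) = sqrt(2)*(-4 + pi)/4.

sqrt(2)*(-4 + pi)/4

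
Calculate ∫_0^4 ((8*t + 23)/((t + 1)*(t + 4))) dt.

Factor the denominator: t**2 + 5*t + 4 = (t + 4)(t + 1).
Partial fractions: (8*t + 23)/((t + 1)*(t + 4)) = 3/(t + 4) + 5/(t + 1).
An antiderivative is F(t) = 5*log(t + 1) + 3*log(t + 4).
Then F(4) - F(0) = (9*log(2) + 5*log(5)) - (log(64)) = 3*log(2) + 5*log(5).

3*log(2) + 5*log(5)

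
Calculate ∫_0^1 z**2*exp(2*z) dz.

-1/4 + exp(2)/4

Integrate by parts twice (u = z^2, dv = exp(2*z) dz).
An antiderivative is F(z) = (2*z**2 - 2*z + 1)*exp(2*z)/4.
Then F(1) - F(0) = (exp(2)/4) - (1/4) = -1/4 + exp(2)/4.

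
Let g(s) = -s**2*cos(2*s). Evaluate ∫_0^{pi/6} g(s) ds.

Integrate by parts twice (u = s^2, dv = -cos(2*s) ds).
An antiderivative is F(s) = -s**2*sin(2*s)/2 - s*cos(2*s)/2 + sin(2*s)/4.
Then F(pi/6) - F(0) = (-pi/24 - sqrt(3)*pi**2/144 + sqrt(3)/8) - (0) = -pi/24 - sqrt(3)*pi**2/144 + sqrt(3)/8.

-pi/24 - sqrt(3)*pi**2/144 + sqrt(3)/8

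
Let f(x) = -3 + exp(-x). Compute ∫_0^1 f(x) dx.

-2 - exp(-1)

An antiderivative is F(x) = -3*x - exp(-x).
Then F(1) - F(0) = (-3 - exp(-1)) - (-1) = -2 - exp(-1).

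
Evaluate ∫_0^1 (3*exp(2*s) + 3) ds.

An antiderivative is F(s) = 3*exp(2*s)/2 + 3*s.
Then F(1) - F(0) = (3 + 3*exp(2)/2) - (3/2) = 3/2 + 3*exp(2)/2.

3/2 + 3*exp(2)/2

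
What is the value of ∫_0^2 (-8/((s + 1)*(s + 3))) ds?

Factor the denominator: s**2 + 4*s + 3 = (s + 3)(s + 1).
Partial fractions: -8/((s + 1)*(s + 3)) = 4/(s + 3) - 4/(s + 1).
An antiderivative is F(s) = -4*log(s + 1) + 4*log(s + 3).
Then F(2) - F(0) = (-4*log(3) + 4*log(5)) - (log(81)) = -8*log(3) + 4*log(5).

-8*log(3) + 4*log(5)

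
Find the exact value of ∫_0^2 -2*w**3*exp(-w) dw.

-12 + 76*exp(-2)

Integrate by parts 3 times (u = w^3, dv = -2*exp(-w) dw).
An antiderivative is F(w) = (2*w**3 + 6*w**2 + 12*w + 12)*exp(-w).
Then F(2) - F(0) = (76*exp(-2)) - (12) = -12 + 76*exp(-2).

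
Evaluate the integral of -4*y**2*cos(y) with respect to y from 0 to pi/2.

8 - pi**2

Integrate by parts twice (u = y^2, dv = -4*cos(y) dy).
An antiderivative is F(y) = -4*y**2*sin(y) - 8*y*cos(y) + 8*sin(y).
Then F(pi/2) - F(0) = (8 - pi**2) - (0) = 8 - pi**2.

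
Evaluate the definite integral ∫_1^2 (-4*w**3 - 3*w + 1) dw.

By the power rule, an antiderivative is F(w) = -w**4 - 3*w**2/2 + w.
Then F(2) - F(1) = (-20) - (-3/2) = -37/2.

-37/2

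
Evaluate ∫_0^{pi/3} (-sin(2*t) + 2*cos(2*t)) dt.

-3/4 + sqrt(3)/2

An antiderivative is F(t) = sin(2*t) + cos(2*t)/2.
Then F(pi/3) - F(0) = (-1/4 + sqrt(3)/2) - (1/2) = -3/4 + sqrt(3)/2.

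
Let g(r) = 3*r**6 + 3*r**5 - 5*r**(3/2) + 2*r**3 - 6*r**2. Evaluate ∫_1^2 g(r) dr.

570/7 - 8*sqrt(2)

By the power rule, an antiderivative is F(r) = 3*r**7/7 + r**6/2 - 2*r**(5/2) + r**4/2 - 2*r**3.
Then F(2) - F(1) = (552/7 - 8*sqrt(2)) - (-18/7) = 570/7 - 8*sqrt(2).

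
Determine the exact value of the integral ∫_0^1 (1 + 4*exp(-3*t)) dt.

7/3 - 4*exp(-3)/3

An antiderivative is F(t) = t - 4*exp(-3*t)/3.
Then F(1) - F(0) = (1 - 4*exp(-3)/3) - (-4/3) = 7/3 - 4*exp(-3)/3.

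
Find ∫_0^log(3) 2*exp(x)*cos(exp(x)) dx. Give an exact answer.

Let u = exp(x), so du = exp(x) dx. When x = 0, u = 1; when x = log(3), u = 3.
The integral becomes 2·∫ cos(u) du from 1 to 3, with antiderivative 2*sin(u).
Back in x: F(x) = 2*sin(exp(x)).
Then F(log(3)) - F(0) = (2*sin(3)) - (2*sin(1)) = -2*sin(1) + 2*sin(3).

-2*sin(1) + 2*sin(3)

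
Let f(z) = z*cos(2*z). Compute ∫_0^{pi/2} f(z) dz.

Integrate by parts once (u = z, dv = cos(2*z) dz).
An antiderivative is F(z) = z*sin(2*z)/2 + cos(2*z)/4.
Then F(pi/2) - F(0) = (-1/4) - (1/4) = -1/2.

-1/2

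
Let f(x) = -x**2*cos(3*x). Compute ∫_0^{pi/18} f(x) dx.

-sqrt(3)*pi/162 - pi**2/1944 + 1/27

Integrate by parts twice (u = x^2, dv = -cos(3*x) dx).
An antiderivative is F(x) = -x**2*sin(3*x)/3 - 2*x*cos(3*x)/9 + 2*sin(3*x)/27.
Then F(pi/18) - F(0) = (-sqrt(3)*pi/162 - pi**2/1944 + 1/27) - (0) = -sqrt(3)*pi/162 - pi**2/1944 + 1/27.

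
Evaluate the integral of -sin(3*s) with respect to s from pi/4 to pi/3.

-1/3 + sqrt(2)/6

An antiderivative is F(s) = cos(3*s)/3.
Then F(pi/3) - F(pi/4) = (-1/3) - (-sqrt(2)/6) = -1/3 + sqrt(2)/6.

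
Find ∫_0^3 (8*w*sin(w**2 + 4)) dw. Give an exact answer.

-4*cos(13) + 4*cos(4)

Let u = w**2 + 4, so du = 2*w dw. When w = 0, u = 4; when w = 3, u = 13.
The integral becomes 4·∫ sin(u) du from 4 to 13, with antiderivative -4*cos(u).
Back in w: F(w) = -4*cos(w**2 + 4).
Then F(3) - F(0) = (-4*cos(13)) - (-4*cos(4)) = -4*cos(13) + 4*cos(4).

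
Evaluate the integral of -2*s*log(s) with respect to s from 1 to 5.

Integrate by parts once (u = ln s, dv = -2*s ds).
An antiderivative is F(s) = -s**2*(2*log(s) - 1)/2.
Then F(5) - F(1) = (25/2 - 25*log(5)) - (1/2) = 12 - 25*log(5).

12 - 25*log(5)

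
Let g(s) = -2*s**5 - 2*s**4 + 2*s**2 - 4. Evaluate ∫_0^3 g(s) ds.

-1671/5

By the power rule, an antiderivative is F(s) = -s**6/3 - 2*s**5/5 + 2*s**3/3 - 4*s.
Then F(3) - F(0) = (-1671/5) - (0) = -1671/5.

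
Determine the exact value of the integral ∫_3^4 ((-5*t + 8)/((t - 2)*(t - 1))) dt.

Factor the denominator: t**2 - 3*t + 2 = (t - 1)(t - 2).
Partial fractions: (-5*t + 8)/((t - 2)*(t - 1)) = -3/(t - 1) - 2/(t - 2).
An antiderivative is F(t) = -2*log(t - 2) - 3*log(t - 1).
Then F(4) - F(3) = (-3*log(3) - 2*log(2)) - (-log(8)) = log(2/27).

log(2/27)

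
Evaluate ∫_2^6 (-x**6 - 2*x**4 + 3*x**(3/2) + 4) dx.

-1506896/35 - 24*sqrt(2)/5 + 216*sqrt(6)/5

By the power rule, an antiderivative is F(x) = -x**7/7 + 6*x**(5/2)/5 - 2*x**5/5 + 4*x.
Then F(6) - F(2) = (-1507704/35 + 216*sqrt(6)/5) - (-808/35 + 24*sqrt(2)/5) = -1506896/35 - 24*sqrt(2)/5 + 216*sqrt(6)/5.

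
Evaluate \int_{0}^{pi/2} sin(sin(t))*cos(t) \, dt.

Let u = sin(t), so du = cos(t) dt. When t = 0, u = 0; when t = pi/2, u = 1.
The integral becomes ∫ sin(u) du from 0 to 1, with antiderivative -cos(u).
Back in t: F(t) = -cos(sin(t)).
Then F(pi/2) - F(0) = (-cos(1)) - (-1) = 1 - cos(1).

1 - cos(1)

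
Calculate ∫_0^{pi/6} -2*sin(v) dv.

-2 + sqrt(3)

An antiderivative is F(v) = 2*cos(v).
Then F(pi/6) - F(0) = (sqrt(3)) - (2) = -2 + sqrt(3).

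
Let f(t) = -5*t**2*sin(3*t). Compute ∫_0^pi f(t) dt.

Integrate by parts twice (u = t^2, dv = -5*sin(3*t) dt).
An antiderivative is F(t) = 5*t**2*cos(3*t)/3 - 10*t*sin(3*t)/9 - 10*cos(3*t)/27.
Then F(pi) - F(0) = (10/27 - 5*pi**2/3) - (-10/27) = 20/27 - 5*pi**2/3.

20/27 - 5*pi**2/3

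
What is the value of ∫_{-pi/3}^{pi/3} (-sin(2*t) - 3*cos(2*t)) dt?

An antiderivative is F(t) = -3*sin(2*t)/2 + cos(2*t)/2.
Then F(pi/3) - F(-pi/3) = (-3*sqrt(3)/4 - 1/4) - (-1/4 + 3*sqrt(3)/4) = -3*sqrt(3)/2.

-3*sqrt(3)/2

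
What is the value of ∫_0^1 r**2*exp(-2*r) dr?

(-5 + exp(2))*exp(-2)/4

Integrate by parts twice (u = r^2, dv = exp(-2*r) dr).
An antiderivative is F(r) = (-2*r**2 - 2*r - 1)*exp(-2*r)/4.
Then F(1) - F(0) = (-5*exp(-2)/4) - (-1/4) = (-5 + exp(2))*exp(-2)/4.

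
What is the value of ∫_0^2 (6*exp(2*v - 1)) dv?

Let u = 2*v - 1, so du = 2 dv. When v = 0, u = -1; when v = 2, u = 3.
The integral becomes 3·∫ exp(u) du from -1 to 3, with antiderivative 3*exp(u).
Back in v: F(v) = 3*exp(2*v - 1).
Then F(2) - F(0) = (3*exp(3)) - (3*exp(-1)) = -(3 - 3*exp(4))*exp(-1).

-(3 - 3*exp(4))*exp(-1)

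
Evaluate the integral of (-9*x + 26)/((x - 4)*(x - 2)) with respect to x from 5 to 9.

-5*log(5) - 4*log(7) + 4*log(3)

Factor the denominator: x**2 - 6*x + 8 = (x - 2)(x - 4).
Partial fractions: (-9*x + 26)/((x - 4)*(x - 2)) = -4/(x - 2) - 5/(x - 4).
An antiderivative is F(x) = -5*log(x - 4) - 4*log(x - 2).
Then F(9) - F(5) = (-5*log(5) - 4*log(7)) - (-log(81)) = -5*log(5) - 4*log(7) + 4*log(3).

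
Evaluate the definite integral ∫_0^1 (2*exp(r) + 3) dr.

1 + 2*E

An antiderivative is F(r) = 3*r + 2*exp(r).
Then F(1) - F(0) = (3 + 2*E) - (2) = 1 + 2*E.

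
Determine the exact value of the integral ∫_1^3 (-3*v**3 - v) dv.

-64

By the power rule, an antiderivative is F(v) = -3*v**4/4 - v**2/2.
Then F(3) - F(1) = (-261/4) - (-5/4) = -64.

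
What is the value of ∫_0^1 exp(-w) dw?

An antiderivative is F(w) = -exp(-w).
Then F(1) - F(0) = (-exp(-1)) - (-1) = 1 - exp(-1).

1 - exp(-1)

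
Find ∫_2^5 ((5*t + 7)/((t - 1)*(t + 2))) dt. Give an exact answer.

Factor the denominator: t**2 + t - 2 = (t + 2)(t - 1).
Partial fractions: (5*t + 7)/((t - 1)*(t + 2)) = 1/(t + 2) + 4/(t - 1).
An antiderivative is F(t) = 4*log(t - 1) + log(t + 2).
Then F(5) - F(2) = (log(7) + 8*log(2)) - (log(4)) = log(7) + 6*log(2).

log(7) + 6*log(2)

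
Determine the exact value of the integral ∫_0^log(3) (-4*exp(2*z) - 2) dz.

An antiderivative is F(z) = -2*exp(2*z) - 2*z.
Then F(log(3)) - F(0) = (-18 - 2*log(3)) - (-2) = -16 - 2*log(3).

-16 - 2*log(3)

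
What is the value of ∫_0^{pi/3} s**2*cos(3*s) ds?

-2*pi/27

Integrate by parts twice (u = s^2, dv = cos(3*s) ds).
An antiderivative is F(s) = s**2*sin(3*s)/3 + 2*s*cos(3*s)/9 - 2*sin(3*s)/27.
Then F(pi/3) - F(0) = (-2*pi/27) - (0) = -2*pi/27.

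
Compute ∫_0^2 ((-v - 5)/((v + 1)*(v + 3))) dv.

log(5/27)

Factor the denominator: v**2 + 4*v + 3 = (v + 3)(v + 1).
Partial fractions: (-v - 5)/((v + 1)*(v + 3)) = 1/(v + 3) - 2/(v + 1).
An antiderivative is F(v) = -2*log(v + 1) + log(v + 3).
Then F(2) - F(0) = (log(5/9)) - (log(3)) = log(5/27).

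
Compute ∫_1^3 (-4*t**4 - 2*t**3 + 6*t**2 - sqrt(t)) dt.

By the power rule, an antiderivative is F(t) = -4*t**5/5 - t**4/2 - 2*t**(3/2)/3 + 2*t**3.
Then F(3) - F(1) = (-1809/10 - 2*sqrt(3)) - (1/30) = -2714/15 - 2*sqrt(3).

-2714/15 - 2*sqrt(3)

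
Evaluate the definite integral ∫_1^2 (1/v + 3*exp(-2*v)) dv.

-3*exp(-4)/2 + 3*exp(-2)/2 + log(2)

An antiderivative is F(v) = log(v) - 3*exp(-2*v)/2.
Then F(2) - F(1) = (-3*exp(-4)/2 + log(2)) - (-3*exp(-2)/2) = -3*exp(-4)/2 + 3*exp(-2)/2 + log(2).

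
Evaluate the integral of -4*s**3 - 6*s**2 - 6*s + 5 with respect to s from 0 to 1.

By the power rule, an antiderivative is F(s) = -s**4 - 2*s**3 - 3*s**2 + 5*s.
Then F(1) - F(0) = (-1) - (0) = -1.

-1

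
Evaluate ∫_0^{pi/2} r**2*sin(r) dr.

-2 + pi

Integrate by parts twice (u = r^2, dv = sin(r) dr).
An antiderivative is F(r) = -r**2*cos(r) + 2*r*sin(r) + 2*cos(r).
Then F(pi/2) - F(0) = (pi) - (2) = -2 + pi.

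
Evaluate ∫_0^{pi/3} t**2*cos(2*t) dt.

Integrate by parts twice (u = t^2, dv = cos(2*t) dt).
An antiderivative is F(t) = t**2*sin(2*t)/2 + t*cos(2*t)/2 - sin(2*t)/4.
Then F(pi/3) - F(0) = (-pi/12 - sqrt(3)/8 + sqrt(3)*pi**2/36) - (0) = -pi/12 - sqrt(3)/8 + sqrt(3)*pi**2/36.

-pi/12 - sqrt(3)/8 + sqrt(3)*pi**2/36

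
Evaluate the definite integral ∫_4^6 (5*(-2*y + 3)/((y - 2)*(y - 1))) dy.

-5*log(5) - 5*log(2) + 5*log(3)

Factor the denominator: y**2 - 3*y + 2 = (y - 1)(y - 2).
Partial fractions: 5*(-2*y + 3)/((y - 2)*(y - 1)) = -5/(y - 1) - 5/(y - 2).
An antiderivative is F(y) = -5*log(y - 2) - 5*log(y - 1).
Then F(6) - F(4) = (-5*log(5) - 10*log(2)) - (-5*log(3) - 5*log(2)) = -5*log(5) - 5*log(2) + 5*log(3).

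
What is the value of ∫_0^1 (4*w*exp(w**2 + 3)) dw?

-2*(1 - exp(1))*exp(3)

Let u = w**2 + 3, so du = 2*w dw. When w = 0, u = 3; when w = 1, u = 4.
The integral becomes 2·∫ exp(u) du from 3 to 4, with antiderivative 2*exp(u).
Back in w: F(w) = 2*exp(w**2 + 3).
Then F(1) - F(0) = (2*exp(4)) - (2*exp(3)) = -2*(1 - exp(1))*exp(3).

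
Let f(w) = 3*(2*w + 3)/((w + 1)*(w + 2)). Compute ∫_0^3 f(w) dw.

Factor the denominator: w**2 + 3*w + 2 = (w + 2)(w + 1).
Partial fractions: 3*(2*w + 3)/((w + 1)*(w + 2)) = 3/(w + 2) + 3/(w + 1).
An antiderivative is F(w) = 3*log(w + 1) + 3*log(w + 2).
Then F(3) - F(0) = (6*log(2) + 3*log(5)) - (log(8)) = 3*log(2) + 3*log(5).

3*log(2) + 3*log(5)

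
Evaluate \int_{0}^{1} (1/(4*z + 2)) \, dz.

An antiderivative is F(z) = log(4*z + 2)/4.
Then F(1) - F(0) = (log(6)/4) - (log(2)/4) = log(3)/4.

log(3)/4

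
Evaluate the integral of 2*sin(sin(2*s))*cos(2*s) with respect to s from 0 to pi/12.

1 - cos(1/2)

Let u = sin(2*s), so du = 2*cos(2*s) ds. When s = 0, u = 0; when s = pi/12, u = 1/2.
The integral becomes ∫ sin(u) du from 0 to 1/2, with antiderivative -cos(u).
Back in s: F(s) = -cos(sin(2*s)).
Then F(pi/12) - F(0) = (-cos(1/2)) - (-1) = 1 - cos(1/2).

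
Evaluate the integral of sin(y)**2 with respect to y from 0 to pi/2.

pi/4

Use the identity sin^2(y) = (1 - cos(2*y))/2.
An antiderivative is F(y) = y/2 - sin(2*y)/4.
Then F(pi/2) - F(0) = (pi/4) - (0) = pi/4.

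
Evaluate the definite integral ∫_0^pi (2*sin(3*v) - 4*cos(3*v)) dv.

4/3

An antiderivative is F(v) = -4*sin(3*v)/3 - 2*cos(3*v)/3.
Then F(pi) - F(0) = (2/3) - (-2/3) = 4/3.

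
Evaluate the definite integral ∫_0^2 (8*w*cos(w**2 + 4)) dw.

Let u = w**2 + 4, so du = 2*w dw. When w = 0, u = 4; when w = 2, u = 8.
The integral becomes 4·∫ cos(u) du from 4 to 8, with antiderivative 4*sin(u).
Back in w: F(w) = 4*sin(w**2 + 4).
Then F(2) - F(0) = (4*sin(8)) - (4*sin(4)) = -4*sin(4) + 4*sin(8).

-4*sin(4) + 4*sin(8)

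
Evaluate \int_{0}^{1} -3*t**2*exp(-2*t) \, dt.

-3/4 + 15*exp(-2)/4

Integrate by parts twice (u = t^2, dv = -3*exp(-2*t) dt).
An antiderivative is F(t) = (6*t**2 + 6*t + 3)*exp(-2*t)/4.
Then F(1) - F(0) = (15*exp(-2)/4) - (3/4) = -3/4 + 15*exp(-2)/4.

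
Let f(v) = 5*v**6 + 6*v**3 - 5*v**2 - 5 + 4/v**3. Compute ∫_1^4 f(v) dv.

670125/56

By the power rule, an antiderivative is F(v) = 5*v**7/7 + 3*v**4/2 - 5*v**3/3 - 5*v - 2/v**2.
Then F(4) - F(1) = (2009291/168) - (-271/42) = 670125/56.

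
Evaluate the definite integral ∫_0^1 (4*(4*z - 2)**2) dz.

Let u = 4*z - 2, so du = 4 dz. When z = 0, u = -2; when z = 1, u = 2.
The integral becomes ∫ u**2 du from -2 to 2, with antiderivative u**3/3.
Back in z: F(z) = (4*z - 2)**3/3.
Then F(1) - F(0) = (8/3) - (-8/3) = 16/3.

16/3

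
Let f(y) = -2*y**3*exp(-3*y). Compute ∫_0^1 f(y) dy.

-4/27 + 52*exp(-3)/27

Integrate by parts 3 times (u = y^3, dv = -2*exp(-3*y) dy).
An antiderivative is F(y) = (18*y**3 + 18*y**2 + 12*y + 4)*exp(-3*y)/27.
Then F(1) - F(0) = (52*exp(-3)/27) - (4/27) = -4/27 + 52*exp(-3)/27.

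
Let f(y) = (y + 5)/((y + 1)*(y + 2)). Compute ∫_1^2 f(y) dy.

-10*log(2) + 7*log(3)

Factor the denominator: y**2 + 3*y + 2 = (y + 2)(y + 1).
Partial fractions: (y + 5)/((y + 1)*(y + 2)) = -3/(y + 2) + 4/(y + 1).
An antiderivative is F(y) = 4*log(y + 1) - 3*log(y + 2).
Then F(2) - F(1) = (log(81/64)) - (log(16/27)) = -10*log(2) + 7*log(3).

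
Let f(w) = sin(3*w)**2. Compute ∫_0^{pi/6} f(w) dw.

Use the identity sin^2(3*w) = (1 - cos(6*w))/2.
An antiderivative is F(w) = w/2 - sin(6*w)/12.
Then F(pi/6) - F(0) = (pi/12) - (0) = pi/12.

pi/12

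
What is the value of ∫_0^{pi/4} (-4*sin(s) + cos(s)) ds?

An antiderivative is F(s) = sin(s) + 4*cos(s).
Then F(pi/4) - F(0) = (5*sqrt(2)/2) - (4) = -4 + 5*sqrt(2)/2.

-4 + 5*sqrt(2)/2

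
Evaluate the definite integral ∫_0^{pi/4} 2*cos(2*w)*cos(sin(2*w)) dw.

sin(1)

Let u = sin(2*w), so du = 2*cos(2*w) dw. When w = 0, u = 0; when w = pi/4, u = 1.
The integral becomes ∫ cos(u) du from 0 to 1, with antiderivative sin(u).
Back in w: F(w) = sin(sin(2*w)).
Then F(pi/4) - F(0) = (sin(1)) - (0) = sin(1).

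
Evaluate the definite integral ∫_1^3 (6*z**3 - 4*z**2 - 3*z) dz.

220/3

By the power rule, an antiderivative is F(z) = 3*z**4/2 - 4*z**3/3 - 3*z**2/2.
Then F(3) - F(1) = (72) - (-4/3) = 220/3.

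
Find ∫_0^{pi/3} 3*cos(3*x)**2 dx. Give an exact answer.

Use the identity cos^2(3*x) = (1 + cos(6*x))/2.
An antiderivative is F(x) = 3*x/2 + sin(6*x)/4.
Then F(pi/3) - F(0) = (pi/2) - (0) = pi/2.

pi/2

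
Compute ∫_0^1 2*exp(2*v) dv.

An antiderivative is F(v) = exp(2*v).
Then F(1) - F(0) = (exp(2)) - (1) = -1 + exp(2).

-1 + exp(2)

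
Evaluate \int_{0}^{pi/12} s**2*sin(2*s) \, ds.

Integrate by parts twice (u = s^2, dv = sin(2*s) ds).
An antiderivative is F(s) = -s**2*cos(2*s)/2 + s*sin(2*s)/2 + cos(2*s)/4.
Then F(pi/12) - F(0) = (-sqrt(3)*pi**2/576 + pi/48 + sqrt(3)/8) - (1/4) = -1/4 - sqrt(3)*pi**2/576 + pi/48 + sqrt(3)/8.

-1/4 - sqrt(3)*pi**2/576 + pi/48 + sqrt(3)/8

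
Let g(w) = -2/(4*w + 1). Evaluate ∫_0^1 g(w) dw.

-log(5)/2

An antiderivative is F(w) = -log(4*w + 1)/2.
Then F(1) - F(0) = (-log(5)/2) - (0) = -log(5)/2.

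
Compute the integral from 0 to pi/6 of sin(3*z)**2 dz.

Use the identity sin^2(3*z) = (1 - cos(6*z))/2.
An antiderivative is F(z) = z/2 - sin(6*z)/12.
Then F(pi/6) - F(0) = (pi/12) - (0) = pi/12.

pi/12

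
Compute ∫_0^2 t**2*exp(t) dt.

Integrate by parts twice (u = t^2, dv = exp(t) dt).
An antiderivative is F(t) = (t**2 - 2*t + 2)*exp(t).
Then F(2) - F(0) = (2*exp(2)) - (2) = -2 + 2*exp(2).

-2 + 2*exp(2)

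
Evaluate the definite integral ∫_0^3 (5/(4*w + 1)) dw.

5*log(13)/4

An antiderivative is F(w) = 5*log(4*w + 1)/4.
Then F(3) - F(0) = (5*log(13)/4) - (0) = 5*log(13)/4.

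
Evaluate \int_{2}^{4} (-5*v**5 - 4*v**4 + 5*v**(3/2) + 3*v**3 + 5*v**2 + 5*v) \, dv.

By the power rule, an antiderivative is F(v) = -5*v**6/6 + 2*v**(5/2) - 4*v**5/5 + 3*v**4/4 + 5*v**3/3 + 5*v**2/2.
Then F(4) - F(2) = (-57448/15) - (-218/5 + 8*sqrt(2)) = -56794/15 - 8*sqrt(2).

-56794/15 - 8*sqrt(2)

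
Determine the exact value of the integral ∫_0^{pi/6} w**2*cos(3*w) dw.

-2/27 + pi**2/108

Integrate by parts twice (u = w^2, dv = cos(3*w) dw).
An antiderivative is F(w) = w**2*sin(3*w)/3 + 2*w*cos(3*w)/9 - 2*sin(3*w)/27.
Then F(pi/6) - F(0) = (-2/27 + pi**2/108) - (0) = -2/27 + pi**2/108.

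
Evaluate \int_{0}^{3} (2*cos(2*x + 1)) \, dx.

Let u = 2*x + 1, so du = 2 dx. When x = 0, u = 1; when x = 3, u = 7.
The integral becomes ∫ cos(u) du from 1 to 7, with antiderivative sin(u).
Back in x: F(x) = sin(2*x + 1).
Then F(3) - F(0) = (sin(7)) - (sin(1)) = -sin(1) + sin(7).

-sin(1) + sin(7)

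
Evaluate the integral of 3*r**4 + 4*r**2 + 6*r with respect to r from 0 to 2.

628/15

By the power rule, an antiderivative is F(r) = 3*r**5/5 + 4*r**3/3 + 3*r**2.
Then F(2) - F(0) = (628/15) - (0) = 628/15.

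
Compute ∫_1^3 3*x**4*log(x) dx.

Integrate by parts once (u = ln x, dv = 3*x**4 dx).
An antiderivative is F(x) = 3*x**5*(5*log(x) - 1)/25.
Then F(3) - F(1) = (-729/25 + 729*log(3)/5) - (-3/25) = -726/25 + 729*log(3)/5.

-726/25 + 729*log(3)/5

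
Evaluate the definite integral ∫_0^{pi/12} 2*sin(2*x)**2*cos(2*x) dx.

Let u = sin(2*x), so du = 2*cos(2*x) dx. When x = 0, u = 0; when x = pi/12, u = 1/2.
The integral becomes ∫ u**2 du from 0 to 1/2, with antiderivative u**3/3.
Back in x: F(x) = sin(2*x)**3/3.
Then F(pi/12) - F(0) = (1/24) - (0) = 1/24.

1/24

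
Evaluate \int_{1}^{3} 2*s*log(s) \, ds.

-4 + 9*log(3)

Integrate by parts once (u = ln s, dv = 2*s ds).
An antiderivative is F(s) = s**2*(2*log(s) - 1)/2.
Then F(3) - F(1) = (-9/2 + 9*log(3)) - (-1/2) = -4 + 9*log(3).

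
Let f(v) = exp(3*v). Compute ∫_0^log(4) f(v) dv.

21

Let u = exp(v), so du = exp(v) dv. When v = 0, u = 1; when v = log(4), u = 4.
The integral becomes ∫ u**2 du from 1 to 4, with antiderivative u**3/3.
Back in v: F(v) = exp(3*v)/3.
Then F(log(4)) - F(0) = (64/3) - (1/3) = 21.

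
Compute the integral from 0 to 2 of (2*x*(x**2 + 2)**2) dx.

Let u = x**2 + 2, so du = 2*x dx. When x = 0, u = 2; when x = 2, u = 6.
The integral becomes ∫ u**2 du from 2 to 6, with antiderivative u**3/3.
Back in x: F(x) = (x**2 + 2)**3/3.
Then F(2) - F(0) = (72) - (8/3) = 208/3.

208/3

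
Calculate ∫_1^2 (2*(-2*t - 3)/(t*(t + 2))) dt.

Factor the denominator: t**2 + 2*t = (t + 2)t.
Partial fractions: 2*(-2*t - 3)/(t*(t + 2)) = -1/(t + 2) - 3/t.
An antiderivative is F(t) = -3*log(t) - log(t + 2).
Then F(2) - F(1) = (-log(32)) - (-log(3)) = log(3/32).

log(3/32)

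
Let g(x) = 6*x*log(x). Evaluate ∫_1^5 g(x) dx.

Integrate by parts once (u = ln x, dv = 6*x dx).
An antiderivative is F(x) = 3*x**2*(2*log(x) - 1)/2.
Then F(5) - F(1) = (-75/2 + 75*log(5)) - (-3/2) = -36 + 75*log(5).

-36 + 75*log(5)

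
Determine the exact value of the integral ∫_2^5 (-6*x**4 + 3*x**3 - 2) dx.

By the power rule, an antiderivative is F(x) = -6*x**5/5 + 3*x**4/4 - 2*x.
Then F(5) - F(2) = (-13165/4) - (-152/5) = -65217/20.

-65217/20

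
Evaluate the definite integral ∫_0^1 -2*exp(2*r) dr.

1 - exp(2)

An antiderivative is F(r) = -exp(2*r).
Then F(1) - F(0) = (-exp(2)) - (-1) = 1 - exp(2).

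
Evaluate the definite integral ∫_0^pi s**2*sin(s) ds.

Integrate by parts twice (u = s^2, dv = sin(s) ds).
An antiderivative is F(s) = -s**2*cos(s) + 2*s*sin(s) + 2*cos(s).
Then F(pi) - F(0) = (-2 + pi**2) - (2) = -4 + pi**2.

-4 + pi**2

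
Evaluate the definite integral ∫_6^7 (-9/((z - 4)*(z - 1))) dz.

-3*log(5) + 6*log(2)

Factor the denominator: z**2 - 5*z + 4 = (z - 1)(z - 4).
Partial fractions: -9/((z - 4)*(z - 1)) = 3/(z - 1) - 3/(z - 4).
An antiderivative is F(z) = -3*log(z - 4) + 3*log(z - 1).
Then F(7) - F(6) = (log(8)) - (-3*log(2) + 3*log(5)) = -3*log(5) + 6*log(2).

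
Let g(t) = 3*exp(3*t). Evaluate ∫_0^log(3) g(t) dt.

Let u = exp(t), so du = exp(t) dt. When t = 0, u = 1; when t = log(3), u = 3.
The integral becomes 3·∫ u**2 du from 1 to 3, with antiderivative u**3.
Back in t: F(t) = exp(3*t).
Then F(log(3)) - F(0) = (27) - (1) = 26.

26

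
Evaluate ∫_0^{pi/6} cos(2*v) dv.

An antiderivative is F(v) = sin(2*v)/2.
Then F(pi/6) - F(0) = (sqrt(3)/4) - (0) = sqrt(3)/4.

sqrt(3)/4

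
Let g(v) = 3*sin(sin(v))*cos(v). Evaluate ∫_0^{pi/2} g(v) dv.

Let u = sin(v), so du = cos(v) dv. When v = 0, u = 0; when v = pi/2, u = 1.
The integral becomes 3·∫ sin(u) du from 0 to 1, with antiderivative -3*cos(u).
Back in v: F(v) = -3*cos(sin(v)).
Then F(pi/2) - F(0) = (-3*cos(1)) - (-3) = 3 - 3*cos(1).

3 - 3*cos(1)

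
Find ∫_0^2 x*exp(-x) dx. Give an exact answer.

Integrate by parts once (u = x, dv = exp(-x) dx).
An antiderivative is F(x) = (-x - 1)*exp(-x).
Then F(2) - F(0) = (-3*exp(-2)) - (-1) = 1 - 3*exp(-2).

1 - 3*exp(-2)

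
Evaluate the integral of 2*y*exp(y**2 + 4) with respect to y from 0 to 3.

-exp(4) + exp(13)

Let u = y**2 + 4, so du = 2*y dy. When y = 0, u = 4; when y = 3, u = 13.
The integral becomes ∫ exp(u) du from 4 to 13, with antiderivative exp(u).
Back in y: F(y) = exp(y**2 + 4).
Then F(3) - F(0) = (exp(13)) - (exp(4)) = -exp(4) + exp(13).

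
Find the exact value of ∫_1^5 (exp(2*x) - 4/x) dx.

-4*log(5) - exp(2)/2 + exp(10)/2

An antiderivative is F(x) = exp(2*x)/2 - 4*log(x).
Then F(5) - F(1) = (-4*log(5) + exp(10)/2) - (exp(2)/2) = -4*log(5) - exp(2)/2 + exp(10)/2.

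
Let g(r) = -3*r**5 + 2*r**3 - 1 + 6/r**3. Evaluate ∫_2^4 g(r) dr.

By the power rule, an antiderivative is F(r) = -r**6/2 + r**4/2 - r - 3/r**2.
Then F(4) - F(2) = (-30787/16) - (-107/4) = -30359/16.

-30359/16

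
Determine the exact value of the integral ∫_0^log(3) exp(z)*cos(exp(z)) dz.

-sin(1) + sin(3)

Let u = exp(z), so du = exp(z) dz. When z = 0, u = 1; when z = log(3), u = 3.
The integral becomes ∫ cos(u) du from 1 to 3, with antiderivative sin(u).
Back in z: F(z) = sin(exp(z)).
Then F(log(3)) - F(0) = (sin(3)) - (sin(1)) = -sin(1) + sin(3).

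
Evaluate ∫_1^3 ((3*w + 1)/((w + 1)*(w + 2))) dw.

-5*log(3) - 2*log(2) + 5*log(5)

Factor the denominator: w**2 + 3*w + 2 = (w + 2)(w + 1).
Partial fractions: (3*w + 1)/((w + 1)*(w + 2)) = 5/(w + 2) - 2/(w + 1).
An antiderivative is F(w) = -2*log(w + 1) + 5*log(w + 2).
Then F(3) - F(1) = (-4*log(2) + 5*log(5)) - (-2*log(2) + 5*log(3)) = -5*log(3) - 2*log(2) + 5*log(5).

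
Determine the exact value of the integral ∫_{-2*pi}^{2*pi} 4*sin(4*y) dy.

An antiderivative is F(y) = -cos(4*y).
Then F(2*pi) - F(-2*pi) = (-1) - (-1) = 0.

0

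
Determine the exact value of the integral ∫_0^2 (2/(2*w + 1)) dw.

An antiderivative is F(w) = log(2*w + 1).
Then F(2) - F(0) = (log(5)) - (0) = log(5).

log(5)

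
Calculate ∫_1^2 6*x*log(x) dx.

Integrate by parts once (u = ln x, dv = 6*x dx).
An antiderivative is F(x) = 3*x**2*(2*log(x) - 1)/2.
Then F(2) - F(1) = (-6 + 12*log(2)) - (-3/2) = -9/2 + 12*log(2).

-9/2 + 12*log(2)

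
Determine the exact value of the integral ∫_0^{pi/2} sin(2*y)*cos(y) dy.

2/3

Use the identity sin(2*y)cos(y) = [sin(3*y) + sin(y)]/2.
An antiderivative is F(y) = -cos(y)/2 - cos(3*y)/6.
Then F(pi/2) - F(0) = (0) - (-2/3) = 2/3.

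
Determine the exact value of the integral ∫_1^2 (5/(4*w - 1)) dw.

An antiderivative is F(w) = 5*log(4*w - 1)/4.
Then F(2) - F(1) = (5*log(7)/4) - (5*log(3)/4) = -5*log(3)/4 + 5*log(7)/4.

-5*log(3)/4 + 5*log(7)/4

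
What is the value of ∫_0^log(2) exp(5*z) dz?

Let u = exp(z), so du = exp(z) dz. When z = 0, u = 1; when z = log(2), u = 2.
The integral becomes ∫ u**4 du from 1 to 2, with antiderivative u**5/5.
Back in z: F(z) = exp(5*z)/5.
Then F(log(2)) - F(0) = (32/5) - (1/5) = 31/5.

31/5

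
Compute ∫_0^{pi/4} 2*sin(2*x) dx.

An antiderivative is F(x) = -cos(2*x).
Then F(pi/4) - F(0) = (0) - (-1) = 1.

1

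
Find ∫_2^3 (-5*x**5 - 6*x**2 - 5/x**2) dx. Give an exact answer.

-593

By the power rule, an antiderivative is F(x) = -5*x**6/6 - 2*x**3 + 5/x.
Then F(3) - F(2) = (-3959/6) - (-401/6) = -593.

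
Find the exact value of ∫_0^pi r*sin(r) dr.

pi

Integrate by parts once (u = r, dv = sin(r) dr).
An antiderivative is F(r) = -r*cos(r) + sin(r).
Then F(pi) - F(0) = (pi) - (0) = pi.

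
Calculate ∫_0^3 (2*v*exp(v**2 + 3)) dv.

Let u = v**2 + 3, so du = 2*v dv. When v = 0, u = 3; when v = 3, u = 12.
The integral becomes ∫ exp(u) du from 3 to 12, with antiderivative exp(u).
Back in v: F(v) = exp(v**2 + 3).
Then F(3) - F(0) = (exp(12)) - (exp(3)) = -exp(3) + exp(12).

-exp(3) + exp(12)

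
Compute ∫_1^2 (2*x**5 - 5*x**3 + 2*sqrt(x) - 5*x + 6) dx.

By the power rule, an antiderivative is F(x) = x**6/3 - 5*x**4/4 + 4*x**(3/2)/3 - 5*x**2/2 + 6*x.
Then F(2) - F(1) = (10/3 + 8*sqrt(2)/3) - (47/12) = -7/12 + 8*sqrt(2)/3.

-7/12 + 8*sqrt(2)/3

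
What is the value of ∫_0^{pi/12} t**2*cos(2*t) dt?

Integrate by parts twice (u = t^2, dv = cos(2*t) dt).
An antiderivative is F(t) = t**2*sin(2*t)/2 + t*cos(2*t)/2 - sin(2*t)/4.
Then F(pi/12) - F(0) = (-1/8 + pi**2/576 + sqrt(3)*pi/48) - (0) = -1/8 + pi**2/576 + sqrt(3)*pi/48.

-1/8 + pi**2/576 + sqrt(3)*pi/48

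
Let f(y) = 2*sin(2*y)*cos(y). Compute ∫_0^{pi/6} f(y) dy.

4/3 - sqrt(3)/2

Use the identity sin(2*y)cos(y) = [sin(3*y) + sin(y)]/2.
An antiderivative is F(y) = -cos(y) - cos(3*y)/3.
Then F(pi/6) - F(0) = (-sqrt(3)/2) - (-4/3) = 4/3 - sqrt(3)/2.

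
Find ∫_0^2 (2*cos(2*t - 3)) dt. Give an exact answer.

Let u = 2*t - 3, so du = 2 dt. When t = 0, u = -3; when t = 2, u = 1.
The integral becomes ∫ cos(u) du from -3 to 1, with antiderivative sin(u).
Back in t: F(t) = sin(2*t - 3).
Then F(2) - F(0) = (sin(1)) - (-sin(3)) = sin(3) + sin(1).

sin(3) + sin(1)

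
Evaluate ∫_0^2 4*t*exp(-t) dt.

Integrate by parts once (u = t, dv = 4*exp(-t) dt).
An antiderivative is F(t) = (-4*t - 4)*exp(-t).
Then F(2) - F(0) = (-12*exp(-2)) - (-4) = 4 - 12*exp(-2).

4 - 12*exp(-2)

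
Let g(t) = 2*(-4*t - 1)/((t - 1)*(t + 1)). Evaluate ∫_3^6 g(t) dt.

-5*log(5) - 3*log(7) + 11*log(2)

Factor the denominator: t**2 - 1 = (t + 1)(t - 1).
Partial fractions: 2*(-4*t - 1)/((t - 1)*(t + 1)) = -3/(t + 1) - 5/(t - 1).
An antiderivative is F(t) = -5*log(t - 1) - 3*log(t + 1).
Then F(6) - F(3) = (-5*log(5) - 3*log(7)) - (-11*log(2)) = -5*log(5) - 3*log(7) + 11*log(2).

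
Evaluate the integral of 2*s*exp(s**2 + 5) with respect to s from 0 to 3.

-exp(5) + exp(14)

Let u = s**2 + 5, so du = 2*s ds. When s = 0, u = 5; when s = 3, u = 14.
The integral becomes ∫ exp(u) du from 5 to 14, with antiderivative exp(u).
Back in s: F(s) = exp(s**2 + 5).
Then F(3) - F(0) = (exp(14)) - (exp(5)) = -exp(5) + exp(14).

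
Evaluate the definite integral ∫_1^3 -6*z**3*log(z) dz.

Integrate by parts once (u = ln z, dv = -6*z**3 dz).
An antiderivative is F(z) = -3*z**4*(4*log(z) - 1)/8.
Then F(3) - F(1) = (243/8 - 243*log(3)/2) - (3/8) = 30 - 243*log(3)/2.

30 - 243*log(3)/2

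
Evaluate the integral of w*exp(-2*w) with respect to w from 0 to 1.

Integrate by parts once (u = w, dv = exp(-2*w) dw).
An antiderivative is F(w) = (-2*w - 1)*exp(-2*w)/4.
Then F(1) - F(0) = (-3*exp(-2)/4) - (-1/4) = (-3 + exp(2))*exp(-2)/4.

(-3 + exp(2))*exp(-2)/4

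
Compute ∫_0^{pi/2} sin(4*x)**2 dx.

pi/4

Use the identity sin^2(4*x) = (1 - cos(8*x))/2.
An antiderivative is F(x) = x/2 - sin(8*x)/16.
Then F(pi/2) - F(0) = (pi/4) - (0) = pi/4.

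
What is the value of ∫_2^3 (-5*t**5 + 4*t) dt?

By the power rule, an antiderivative is F(t) = -5*t**6/6 + 2*t**2.
Then F(3) - F(2) = (-1179/2) - (-136/3) = -3265/6.

-3265/6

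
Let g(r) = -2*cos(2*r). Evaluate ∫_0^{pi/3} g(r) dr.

-sqrt(3)/2

An antiderivative is F(r) = -sin(2*r).
Then F(pi/3) - F(0) = (-sqrt(3)/2) - (0) = -sqrt(3)/2.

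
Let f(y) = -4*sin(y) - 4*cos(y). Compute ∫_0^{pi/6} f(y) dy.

An antiderivative is F(y) = -4*sin(y) + 4*cos(y).
Then F(pi/6) - F(0) = (-2 + 2*sqrt(3)) - (4) = -6 + 2*sqrt(3).

-6 + 2*sqrt(3)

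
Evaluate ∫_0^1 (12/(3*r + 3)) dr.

log(16)

Let u = 3*r + 3, so du = 3 dr. When r = 0, u = 3; when r = 1, u = 6.
The integral becomes 4·∫ 1/u du from 3 to 6, with antiderivative 4*log(u).
Back in r: F(r) = 4*log(3*r + 3).
Then F(1) - F(0) = (4*log(2) + 4*log(3)) - (log(81)) = log(16).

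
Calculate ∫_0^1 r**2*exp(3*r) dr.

Integrate by parts twice (u = r^2, dv = exp(3*r) dr).
An antiderivative is F(r) = (9*r**2 - 6*r + 2)*exp(3*r)/27.
Then F(1) - F(0) = (5*exp(3)/27) - (2/27) = -2/27 + 5*exp(3)/27.

-2/27 + 5*exp(3)/27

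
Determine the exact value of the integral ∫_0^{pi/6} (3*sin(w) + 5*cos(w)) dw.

11/2 - 3*sqrt(3)/2

An antiderivative is F(w) = 5*sin(w) - 3*cos(w).
Then F(pi/6) - F(0) = (5/2 - 3*sqrt(3)/2) - (-3) = 11/2 - 3*sqrt(3)/2.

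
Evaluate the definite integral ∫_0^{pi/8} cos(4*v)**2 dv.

Use the identity cos^2(4*v) = (1 + cos(8*v))/2.
An antiderivative is F(v) = v/2 + sin(8*v)/16.
Then F(pi/8) - F(0) = (pi/16) - (0) = pi/16.

pi/16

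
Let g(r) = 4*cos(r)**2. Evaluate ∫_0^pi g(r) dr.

2*pi

Use the identity cos^2(r) = (1 + cos(2*r))/2.
An antiderivative is F(r) = 2*r + sin(2*r).
Then F(pi) - F(0) = (2*pi) - (0) = 2*pi.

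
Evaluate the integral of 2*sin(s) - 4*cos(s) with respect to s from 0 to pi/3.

1 - 2*sqrt(3)

An antiderivative is F(s) = -4*sin(s) - 2*cos(s).
Then F(pi/3) - F(0) = (-2*sqrt(3) - 1) - (-2) = 1 - 2*sqrt(3).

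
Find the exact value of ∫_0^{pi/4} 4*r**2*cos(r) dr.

Integrate by parts twice (u = r^2, dv = 4*cos(r) dr).
An antiderivative is F(r) = 4*r**2*sin(r) + 8*r*cos(r) - 8*sin(r).
Then F(pi/4) - F(0) = (sqrt(2)*(-4 + pi**2/8 + pi)) - (0) = sqrt(2)*(-4 + pi**2/8 + pi).

sqrt(2)*(-4 + pi**2/8 + pi)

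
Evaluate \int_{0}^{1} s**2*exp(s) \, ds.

Integrate by parts twice (u = s^2, dv = exp(s) ds).
An antiderivative is F(s) = (s**2 - 2*s + 2)*exp(s).
Then F(1) - F(0) = (E) - (2) = -2 + E.

-2 + E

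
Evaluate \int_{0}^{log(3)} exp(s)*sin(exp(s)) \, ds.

cos(1) - cos(3)

Let u = exp(s), so du = exp(s) ds. When s = 0, u = 1; when s = log(3), u = 3.
The integral becomes ∫ sin(u) du from 1 to 3, with antiderivative -cos(u).
Back in s: F(s) = -cos(exp(s)).
Then F(log(3)) - F(0) = (-cos(3)) - (-cos(1)) = cos(1) - cos(3).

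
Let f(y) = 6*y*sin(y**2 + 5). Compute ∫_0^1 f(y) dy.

-3*cos(6) + 3*cos(5)

Let u = y**2 + 5, so du = 2*y dy. When y = 0, u = 5; when y = 1, u = 6.
The integral becomes 3·∫ sin(u) du from 5 to 6, with antiderivative -3*cos(u).
Back in y: F(y) = -3*cos(y**2 + 5).
Then F(1) - F(0) = (-3*cos(6)) - (-3*cos(5)) = -3*cos(6) + 3*cos(5).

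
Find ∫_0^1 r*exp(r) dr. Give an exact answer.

1

Integrate by parts once (u = r, dv = exp(r) dr).
An antiderivative is F(r) = (r - 1)*exp(r).
Then F(1) - F(0) = (0) - (-1) = 1.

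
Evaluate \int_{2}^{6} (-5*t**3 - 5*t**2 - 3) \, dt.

-5876/3

By the power rule, an antiderivative is F(t) = -5*t**4/4 - 5*t**3/3 - 3*t.
Then F(6) - F(2) = (-1998) - (-118/3) = -5876/3.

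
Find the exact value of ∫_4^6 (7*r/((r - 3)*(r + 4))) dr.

Factor the denominator: r**2 + r - 12 = (r + 4)(r - 3).
Partial fractions: 7*r/((r - 3)*(r + 4)) = 4/(r + 4) + 3/(r - 3).
An antiderivative is F(r) = 3*log(r - 3) + 4*log(r + 4).
Then F(6) - F(4) = (4*log(2) + 3*log(3) + 4*log(5)) - (12*log(2)) = -8*log(2) + 3*log(3) + 4*log(5).

-8*log(2) + 3*log(3) + 4*log(5)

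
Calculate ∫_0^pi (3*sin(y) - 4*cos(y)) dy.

An antiderivative is F(y) = -4*sin(y) - 3*cos(y).
Then F(pi) - F(0) = (3) - (-3) = 6.

6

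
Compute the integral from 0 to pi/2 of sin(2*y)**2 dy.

pi/4

Use the identity sin^2(2*y) = (1 - cos(4*y))/2.
An antiderivative is F(y) = y/2 - sin(4*y)/8.
Then F(pi/2) - F(0) = (pi/4) - (0) = pi/4.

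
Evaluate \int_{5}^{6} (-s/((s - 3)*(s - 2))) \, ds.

-5*log(3) + 7*log(2)

Factor the denominator: s**2 - 5*s + 6 = (s - 2)(s - 3).
Partial fractions: -s/((s - 3)*(s - 2)) = 2/(s - 2) - 3/(s - 3).
An antiderivative is F(s) = -3*log(s - 3) + 2*log(s - 2).
Then F(6) - F(5) = (log(16/27)) - (log(9/8)) = -5*log(3) + 7*log(2).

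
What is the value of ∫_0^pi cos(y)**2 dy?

Use the identity cos^2(y) = (1 + cos(2*y))/2.
An antiderivative is F(y) = y/2 + sin(2*y)/4.
Then F(pi) - F(0) = (pi/2) - (0) = pi/2.

pi/2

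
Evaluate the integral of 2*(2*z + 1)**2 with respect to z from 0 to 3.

Let u = 2*z + 1, so du = 2 dz. When z = 0, u = 1; when z = 3, u = 7.
The integral becomes ∫ u**2 du from 1 to 7, with antiderivative u**3/3.
Back in z: F(z) = (2*z + 1)**3/3.
Then F(3) - F(0) = (343/3) - (1/3) = 114.

114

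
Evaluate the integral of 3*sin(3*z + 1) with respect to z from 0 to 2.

-cos(7) + cos(1)

Let u = 3*z + 1, so du = 3 dz. When z = 0, u = 1; when z = 2, u = 7.
The integral becomes ∫ sin(u) du from 1 to 7, with antiderivative -cos(u).
Back in z: F(z) = -cos(3*z + 1).
Then F(2) - F(0) = (-cos(7)) - (-cos(1)) = -cos(7) + cos(1).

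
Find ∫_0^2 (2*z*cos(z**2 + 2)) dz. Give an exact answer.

-sin(2) + sin(6)

Let u = z**2 + 2, so du = 2*z dz. When z = 0, u = 2; when z = 2, u = 6.
The integral becomes ∫ cos(u) du from 2 to 6, with antiderivative sin(u).
Back in z: F(z) = sin(z**2 + 2).
Then F(2) - F(0) = (sin(6)) - (sin(2)) = -sin(2) + sin(6).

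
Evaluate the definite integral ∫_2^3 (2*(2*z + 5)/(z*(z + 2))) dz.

Factor the denominator: z**2 + 2*z = (z + 2)z.
Partial fractions: 2*(2*z + 5)/(z*(z + 2)) = -1/(z + 2) + 5/z.
An antiderivative is F(z) = 5*log(z) - log(z + 2).
Then F(3) - F(2) = (-log(5) + 5*log(3)) - (log(8)) = -3*log(2) - log(5) + 5*log(3).

-3*log(2) - log(5) + 5*log(3)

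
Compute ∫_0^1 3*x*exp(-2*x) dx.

3/4 - 9*exp(-2)/4

Integrate by parts once (u = x, dv = 3*exp(-2*x) dx).
An antiderivative is F(x) = (-6*x - 3)*exp(-2*x)/4.
Then F(1) - F(0) = (-9*exp(-2)/4) - (-3/4) = 3/4 - 9*exp(-2)/4.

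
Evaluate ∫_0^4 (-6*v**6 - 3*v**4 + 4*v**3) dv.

-504064/35

By the power rule, an antiderivative is F(v) = -6*v**7/7 - 3*v**5/5 + v**4.
Then F(4) - F(0) = (-504064/35) - (0) = -504064/35.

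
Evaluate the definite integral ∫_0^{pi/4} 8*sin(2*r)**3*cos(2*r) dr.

Let u = sin(2*r), so du = 2*cos(2*r) dr. When r = 0, u = 0; when r = pi/4, u = 1.
The integral becomes 4·∫ u**3 du from 0 to 1, with antiderivative u**4.
Back in r: F(r) = sin(2*r)**4.
Then F(pi/4) - F(0) = (1) - (0) = 1.

1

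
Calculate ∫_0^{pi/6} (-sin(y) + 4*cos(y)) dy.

sqrt(3)/2 + 1

An antiderivative is F(y) = 4*sin(y) + cos(y).
Then F(pi/6) - F(0) = (sqrt(3)/2 + 2) - (1) = sqrt(3)/2 + 1.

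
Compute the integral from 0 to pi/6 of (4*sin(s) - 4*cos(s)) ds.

2 - 2*sqrt(3)

An antiderivative is F(s) = -4*sin(s) - 4*cos(s).
Then F(pi/6) - F(0) = (-2*sqrt(3) - 2) - (-4) = 2 - 2*sqrt(3).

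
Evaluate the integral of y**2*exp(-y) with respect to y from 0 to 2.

2 - 10*exp(-2)

Integrate by parts twice (u = y^2, dv = exp(-y) dy).
An antiderivative is F(y) = (-y**2 - 2*y - 2)*exp(-y).
Then F(2) - F(0) = (-10*exp(-2)) - (-2) = 2 - 10*exp(-2).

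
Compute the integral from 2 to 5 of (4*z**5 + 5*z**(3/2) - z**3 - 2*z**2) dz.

By the power rule, an antiderivative is F(z) = 2*z**6/3 + 2*z**(5/2) - z**4/4 - 2*z**3/3.
Then F(5) - F(2) = (50*sqrt(5) + 122125/12) - (8*sqrt(2) + 100/3) = -8*sqrt(2) + 50*sqrt(5) + 40575/4.

-8*sqrt(2) + 50*sqrt(5) + 40575/4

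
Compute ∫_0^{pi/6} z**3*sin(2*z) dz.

-3*sqrt(3)/16 - pi**3/864 + sqrt(3)*pi**2/96 + pi/16

Integrate by parts 3 times (u = z^3, dv = sin(2*z) dz).
An antiderivative is F(z) = -z**3*cos(2*z)/2 + 3*z**2*sin(2*z)/4 + 3*z*cos(2*z)/4 - 3*sin(2*z)/8.
Then F(pi/6) - F(0) = (-3*sqrt(3)/16 - pi**3/864 + sqrt(3)*pi**2/96 + pi/16) - (0) = -3*sqrt(3)/16 - pi**3/864 + sqrt(3)*pi**2/96 + pi/16.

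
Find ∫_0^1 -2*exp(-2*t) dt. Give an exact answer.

An antiderivative is F(t) = exp(-2*t).
Then F(1) - F(0) = (exp(-2)) - (1) = -1 + exp(-2).

-1 + exp(-2)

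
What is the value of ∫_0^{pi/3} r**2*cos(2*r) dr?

Integrate by parts twice (u = r^2, dv = cos(2*r) dr).
An antiderivative is F(r) = r**2*sin(2*r)/2 + r*cos(2*r)/2 - sin(2*r)/4.
Then F(pi/3) - F(0) = (-pi/12 - sqrt(3)/8 + sqrt(3)*pi**2/36) - (0) = -pi/12 - sqrt(3)/8 + sqrt(3)*pi**2/36.

-pi/12 - sqrt(3)/8 + sqrt(3)*pi**2/36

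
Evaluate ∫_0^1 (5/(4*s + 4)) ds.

An antiderivative is F(s) = 5*log(4*s + 4)/4.
Then F(1) - F(0) = (15*log(2)/4) - (5*log(2)/2) = 5*log(2)/4.

5*log(2)/4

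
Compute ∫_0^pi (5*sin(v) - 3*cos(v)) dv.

10

An antiderivative is F(v) = -3*sin(v) - 5*cos(v).
Then F(pi) - F(0) = (5) - (-5) = 10.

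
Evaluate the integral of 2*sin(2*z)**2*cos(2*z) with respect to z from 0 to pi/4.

Let u = sin(2*z), so du = 2*cos(2*z) dz. When z = 0, u = 0; when z = pi/4, u = 1.
The integral becomes ∫ u**2 du from 0 to 1, with antiderivative u**3/3.
Back in z: F(z) = sin(2*z)**3/3.
Then F(pi/4) - F(0) = (1/3) - (0) = 1/3.

1/3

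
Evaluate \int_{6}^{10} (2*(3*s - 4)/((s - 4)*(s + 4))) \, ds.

-4*log(5) + 2*log(3) + 4*log(7)

Factor the denominator: s**2 - 16 = (s + 4)(s - 4).
Partial fractions: 2*(3*s - 4)/((s - 4)*(s + 4)) = 4/(s + 4) + 2/(s - 4).
An antiderivative is F(s) = 2*log(s - 4) + 4*log(s + 4).
Then F(10) - F(6) = (2*log(3) + 6*log(2) + 4*log(7)) - (6*log(2) + 4*log(5)) = -4*log(5) + 2*log(3) + 4*log(7).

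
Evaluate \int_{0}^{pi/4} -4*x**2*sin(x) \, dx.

Integrate by parts twice (u = x^2, dv = -4*sin(x) dx).
An antiderivative is F(x) = 4*x**2*cos(x) - 8*x*sin(x) - 8*cos(x).
Then F(pi/4) - F(0) = (sqrt(2)*(-4 - pi + pi**2/8)) - (-8) = -4*sqrt(2) - sqrt(2)*pi + sqrt(2)*pi**2/8 + 8.

-4*sqrt(2) - sqrt(2)*pi + sqrt(2)*pi**2/8 + 8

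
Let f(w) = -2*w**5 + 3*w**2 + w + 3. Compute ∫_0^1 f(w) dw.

By the power rule, an antiderivative is F(w) = -w**6/3 + w**3 + w**2/2 + 3*w.
Then F(1) - F(0) = (25/6) - (0) = 25/6.

25/6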